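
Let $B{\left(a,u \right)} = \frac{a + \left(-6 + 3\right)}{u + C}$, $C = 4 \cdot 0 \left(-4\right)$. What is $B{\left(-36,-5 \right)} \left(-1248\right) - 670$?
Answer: $- \frac{52022}{5} \approx -10404.0$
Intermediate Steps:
$C = 0$ ($C = 0 \left(-4\right) = 0$)
$B{\left(a,u \right)} = \frac{-3 + a}{u}$ ($B{\left(a,u \right)} = \frac{a + \left(-6 + 3\right)}{u + 0} = \frac{a - 3}{u} = \frac{-3 + a}{u}$)
$B{\left(-36,-5 \right)} \left(-1248\right) - 670 = \frac{-3 - 36}{-5} \left(-1248\right) - 670 = \left(- \frac{1}{5}\right) \left(-39\right) \left(-1248\right) - 670 = \frac{39}{5} \left(-1248\right) - 670 = - \frac{48672}{5} - 670 = - \frac{52022}{5}$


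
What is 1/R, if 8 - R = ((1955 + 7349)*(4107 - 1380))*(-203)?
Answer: 1/5150517632 ≈ 1.9416e-10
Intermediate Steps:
R = 5150517632 (R = 8 - (1955 + 7349)*(4107 - 1380)*(-203) = 8 - 9304*2727*(-203) = 8 - 25372008*(-203) = 8 - 1*(-5150517624) = 8 + 5150517624 = 5150517632)
1/R = 1/5150517632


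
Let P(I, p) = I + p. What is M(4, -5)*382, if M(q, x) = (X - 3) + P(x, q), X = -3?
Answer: -2674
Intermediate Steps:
M(q, x) = -6 + q + x (M(q, x) = (-3 - 3) + (x + q) = -6 + (q + x) = -6 + q + x)
M(4, -5)*382 = (-6 + 4 - 5)*382 = -7*382 = -2674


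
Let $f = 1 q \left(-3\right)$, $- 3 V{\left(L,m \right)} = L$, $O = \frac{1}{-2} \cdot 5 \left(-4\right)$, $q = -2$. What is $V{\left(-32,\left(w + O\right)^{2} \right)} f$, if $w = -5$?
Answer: $64$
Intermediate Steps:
$O = 10$ ($O = \left(- \frac{1}{2}\right) 5 \left(-4\right) = \left(- \frac{5}{2}\right) \left(-4\right) = 10$)
$V{\left(L,m \right)} = - \frac{L}{3}$
$f = 6$ ($f = 1 \left(-2\right) \left(-3\right) = \left(-2\right) \left(-3\right) = 6$)
$V{\left(-32,\left(w + O\right)^{2} \right)} f = \left(- \frac{1}{3}\right) \left(-32\right) 6 = \frac{32}{3} \cdot 6 = 64$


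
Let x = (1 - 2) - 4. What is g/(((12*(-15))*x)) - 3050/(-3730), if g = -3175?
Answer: -36391/13428 ≈ -2.7101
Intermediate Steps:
x = -5 (x = -1 - 4 = -5)
g/(((12*(-15))*x)) - 3050/(-3730) = -3175/((12*(-15))*(-5)) - 3050/(-3730) = -3175/((-180*(-5))) - 3050*(-1/3730) = -3175/900 + 305/373 = -3175*1/900 + 305/373 = -127/36 + 305/373 = -36391/13428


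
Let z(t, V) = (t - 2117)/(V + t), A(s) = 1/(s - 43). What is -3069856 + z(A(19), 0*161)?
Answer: -3019047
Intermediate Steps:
A(s) = 1/(-43 + s)
z(t, V) = (-2117 + t)/(V + t)
-3069856 + z(A(19), 0*161) = -3069856 + (-2117 + 1/(-43 + 19))/(0*161 + 1/(-43 + 19)) = -3069856 + (-2117 + 1/(-24))/(0 + 1/(-24)) = -3069856 + (-2117 - 1/24)/(0 - 1/24) = -3069856 - 50809/24/(-1/24) = -3069856 - 24*(-50809/24) = -3069856 + 50809 = -3019047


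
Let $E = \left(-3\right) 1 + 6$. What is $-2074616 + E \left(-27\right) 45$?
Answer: $-2078261$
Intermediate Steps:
$E = 3$ ($E = -3 + 6 = 3$)
$-2074616 + E \left(-27\right) 45 = -2074616 + 3 \left(-27\right) 45 = -2074616 - 3645 = -2078261$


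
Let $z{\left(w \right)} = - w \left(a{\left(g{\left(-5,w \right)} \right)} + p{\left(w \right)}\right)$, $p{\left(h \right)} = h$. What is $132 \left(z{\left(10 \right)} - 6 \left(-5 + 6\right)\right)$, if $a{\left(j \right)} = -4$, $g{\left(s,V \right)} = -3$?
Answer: $-8712$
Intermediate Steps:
$z{\left(w \right)} = - w \left(-4 + w\right)$
$132 \left(z{\left(10 \right)} - 6 \left(-5 + 6\right)\right) = 132 \left(10 \left(4 - 10\right) - 6 \left(-5 + 6\right)\right) = 132 \left(10 \left(4 - 10\right) - 6\right) = 132 \left(10 \left(-6\right) - 6\right) = 132 \left(-60 - 6\right) = 132 \left(-66\right) = -8712$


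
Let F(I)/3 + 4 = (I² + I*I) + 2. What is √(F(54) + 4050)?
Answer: 2*√5385 ≈ 146.77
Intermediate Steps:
F(I) = -6 + 6*I² (F(I) = -12 + 3*((I² + I*I) + 2) = -12 + 3*((I² + I²) + 2) = -12 + 3*(2*I² + 2) = -12 + 3*(2 + 2*I²) = -12 + (6 + 6*I²) = -6 + 6*I²)
√(F(54) + 4050) = √((-6 + 6*54²) + 4050) = √((-6 + 6*2916) + 4050) = √((-6 + 17496) + 4050) = √(17490 + 4050) = √21540 = 2*√5385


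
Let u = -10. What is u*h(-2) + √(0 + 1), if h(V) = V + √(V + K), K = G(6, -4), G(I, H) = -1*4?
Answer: 21 - 10*I*√6 ≈ 21.0 - 24.495*I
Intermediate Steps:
G(I, H) = -4
K = -4
h(V) = V + √(-4 + V) (h(V) = V + √(V - 4) = V + √(-4 + V))
u*h(-2) + √(0 + 1) = -10*(-2 + √(-4 - 2)) + √(0 + 1) = -10*(-2 + √(-6)) + √1 = -10*(-2 + I*√6) + 1 = (20 - 10*I*√6) + 1 = 21 - 10*I*√6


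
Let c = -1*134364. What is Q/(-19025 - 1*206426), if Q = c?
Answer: 134364/225451 ≈ 0.59598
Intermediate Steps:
c = -134364
Q = -134364
Q/(-19025 - 1*206426) = -134364/(-19025 - 1*206426) = -134364/(-19025 - 206426) = -134364/(-225451) = -134364*(-1/225451) = 134364/225451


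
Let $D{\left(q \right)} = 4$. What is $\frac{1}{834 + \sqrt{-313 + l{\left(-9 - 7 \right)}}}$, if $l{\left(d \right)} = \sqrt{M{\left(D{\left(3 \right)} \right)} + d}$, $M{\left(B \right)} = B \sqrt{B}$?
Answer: $\frac{1}{834 + \sqrt{-313 + 2 i \sqrt{2}}} \approx 0.0011984 - 2.542 \cdot 10^{-5} i$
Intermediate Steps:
$M{\left(B \right)} = B^{\frac{3}{2}}$
$l{\left(d \right)} = \sqrt{8 + d}$ ($l{\left(d \right)} = \sqrt{4^{\frac{3}{2}} + d} = \sqrt{8 + d}$)
$\frac{1}{834 + \sqrt{-313 + l{\left(-9 - 7 \right)}}} = \frac{1}{834 + \sqrt{-313 + \sqrt{8 - 16}}} = \frac{1}{834 + \sqrt{-313 + \sqrt{-8}}} = \frac{1}{834 + \sqrt{-313 + 2 i \sqrt{2}}}$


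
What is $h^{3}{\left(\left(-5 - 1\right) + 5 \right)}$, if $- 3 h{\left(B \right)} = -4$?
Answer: $\frac{64}{27} \approx 2.3704$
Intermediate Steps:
$h{\left(B \right)} = \frac{4}{3}$ ($h{\left(B \right)} = \left(- \frac{1}{3}\right) \left(-4\right) = \frac{4}{3}$)
$h^{3}{\left(\left(-5 - 1\right) + 5 \right)} = \left(\frac{4}{3}\right)^{3} = \frac{64}{27}$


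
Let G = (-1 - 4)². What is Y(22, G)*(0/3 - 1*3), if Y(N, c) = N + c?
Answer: -141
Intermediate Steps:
G = 25 (G = (-5)² = 25)
Y(22, G)*(0/3 - 1*3) = (22 + 25)*(0/3 - 1*3) = 47*(0*(⅓) - 3) = 47*(0 - 3) = 47*(-3) = -141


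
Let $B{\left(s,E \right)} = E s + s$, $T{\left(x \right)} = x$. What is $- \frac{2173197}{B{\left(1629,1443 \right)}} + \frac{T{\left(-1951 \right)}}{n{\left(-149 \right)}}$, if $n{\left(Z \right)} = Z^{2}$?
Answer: $- \frac{17612145691}{17407626492} \approx -1.0117$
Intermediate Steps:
$B{\left(s,E \right)} = s + E s$
$- \frac{2173197}{B{\left(1629,1443 \right)}} + \frac{T{\left(-1951 \right)}}{n{\left(-149 \right)}} = - \frac{2173197}{1629 \left(1 + 1443\right)} - \frac{1951}{\left(-149\right)^{2}} = - \frac{2173197}{1629 \cdot 1444} - \frac{1951}{22201} = - \frac{2173197}{2352276} - \frac{1951}{22201} = \left(-2173197\right) \frac{1}{2352276} - \frac{1951}{22201} = - \frac{724399}{784092} - \frac{1951}{22201} = - \frac{17612145691}{17407626492}$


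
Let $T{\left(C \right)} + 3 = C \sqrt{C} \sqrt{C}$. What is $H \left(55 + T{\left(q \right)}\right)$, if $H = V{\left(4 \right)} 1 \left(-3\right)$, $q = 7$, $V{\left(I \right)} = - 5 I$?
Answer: $6060$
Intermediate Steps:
$H = 60$ ($H = \left(-5\right) 4 \cdot 1 \left(-3\right) = \left(-20\right) 1 \left(-3\right) = \left(-20\right) \left(-3\right) = 60$)
$T{\left(C \right)} = -3 + C^{2}$ ($T{\left(C \right)} = -3 + C \sqrt{C} \sqrt{C} = -3 + C^{\frac{3}{2}} \sqrt{C} = -3 + C^{2}$)
$H \left(55 + T{\left(q \right)}\right) = 60 \left(55 - \left(3 - 7^{2}\right)\right) = 60 \left(55 + \left(-3 + 49\right)\right) = 60 \left(55 + 46\right) = 60 \cdot 101 = 6060$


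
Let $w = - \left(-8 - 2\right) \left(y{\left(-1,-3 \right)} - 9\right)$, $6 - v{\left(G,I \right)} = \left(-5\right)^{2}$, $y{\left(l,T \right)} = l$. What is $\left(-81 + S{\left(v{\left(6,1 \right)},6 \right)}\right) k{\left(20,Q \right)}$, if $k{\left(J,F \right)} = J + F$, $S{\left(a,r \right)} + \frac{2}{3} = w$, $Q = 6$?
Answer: $- \frac{14170}{3} \approx -4723.3$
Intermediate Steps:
$v{\left(G,I \right)} = -19$ ($v{\left(G,I \right)} = 6 - \left(-5\right)^{2} = 6 - 25 = -19$)
$w = -100$ ($w = - \left(-8 - 2\right) \left(-1 - 9\right) = - \left(-10\right) \left(-10\right) = \left(-1\right) 100 = -100$)
$S{\left(a,r \right)} = - \frac{302}{3}$ ($S{\left(a,r \right)} = - \frac{2}{3} - 100 = - \frac{302}{3}$)
$k{\left(J,F \right)} = F + J$
$\left(-81 + S{\left(v{\left(6,1 \right)},6 \right)}\right) k{\left(20,Q \right)} = \left(-81 - \frac{302}{3}\right) \left(6 + 20\right) = \left(- \frac{545}{3}\right) 26 = - \frac{14170}{3}$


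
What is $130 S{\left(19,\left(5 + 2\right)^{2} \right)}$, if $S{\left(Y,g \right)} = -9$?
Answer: $-1170$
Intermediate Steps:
$130 S{\left(19,\left(5 + 2\right)^{2} \right)} = 130 \left(-9\right) = -1170$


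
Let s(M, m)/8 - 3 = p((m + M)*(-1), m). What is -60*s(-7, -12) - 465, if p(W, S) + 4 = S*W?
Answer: 109455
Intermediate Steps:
p(W, S) = -4 + S*W
s(M, m) = -8 + 8*m*(-M - m) (s(M, m) = 24 + 8*(-4 + m*((m + M)*(-1))) = 24 + 8*(-4 + m*((M + m)*(-1))) = 24 + 8*(-4 + m*(-M - m)) = 24 + (-32 + 8*m*(-M - m)) = -8 + 8*m*(-M - m))
-60*s(-7, -12) - 465 = -60*(-8 - 8*(-12)*(-7 - 12)) - 465 = -60*(-8 - 8*(-12)*(-19)) - 465 = -60*(-8 - 1824) - 465 = -60*(-1832) - 465 = 109920 - 465 = 109455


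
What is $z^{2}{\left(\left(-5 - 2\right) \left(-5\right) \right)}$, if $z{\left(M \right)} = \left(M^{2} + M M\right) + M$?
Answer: $6175225$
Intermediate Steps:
$z{\left(M \right)} = M + 2 M^{2}$ ($z{\left(M \right)} = \left(M^{2} + M^{2}\right) + M = 2 M^{2} + M = M + 2 M^{2}$)
$z^{2}{\left(\left(-5 - 2\right) \left(-5\right) \right)} = \left(\left(-5 - 2\right) \left(-5\right) \left(1 + 2 \left(-5 - 2\right) \left(-5\right)\right)\right)^{2} = \left(\left(-7\right) \left(-5\right) \left(1 + 2 \left(\left(-7\right) \left(-5\right)\right)\right)\right)^{2} = \left(35 \left(1 + 2 \cdot 35\right)\right)^{2} = \left(35 \left(1 + 70\right)\right)^{2} = \left(35 \cdot 71\right)^{2} = 2485^{2} = 6175225$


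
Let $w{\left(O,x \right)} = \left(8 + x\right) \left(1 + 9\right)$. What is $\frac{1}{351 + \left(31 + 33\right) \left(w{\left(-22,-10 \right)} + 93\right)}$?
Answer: $\frac{1}{5023} \approx 0.00019908$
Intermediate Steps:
$w{\left(O,x \right)} = 80 + 10 x$ ($w{\left(O,x \right)} = \left(8 + x\right) 10 = 80 + 10 x$)
$\frac{1}{351 + \left(31 + 33\right) \left(w{\left(-22,-10 \right)} + 93\right)} = \frac{1}{351 + \left(31 + 33\right) \left(\left(80 + 10 \left(-10\right)\right) + 93\right)} = \frac{1}{351 + 64 \left(\left(80 - 100\right) + 93\right)} = \frac{1}{351 + 64 \left(-20 + 93\right)} = \frac{1}{351 + 64 \cdot 73} = \frac{1}{351 + 4672} = \frac{1}{5023}$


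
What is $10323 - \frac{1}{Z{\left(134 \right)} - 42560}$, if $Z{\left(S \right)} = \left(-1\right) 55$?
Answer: $\frac{439914646}{42615} \approx 10323.0$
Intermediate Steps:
$Z{\left(S \right)} = -55$
$10323 - \frac{1}{Z{\left(134 \right)} - 42560} = 10323 - \frac{1}{-55 - 42560} = 10323 - \frac{1}{-42615} = 10323 - - \frac{1}{42615} = 10323 + \frac{1}{42615} = \frac{439914646}{42615}$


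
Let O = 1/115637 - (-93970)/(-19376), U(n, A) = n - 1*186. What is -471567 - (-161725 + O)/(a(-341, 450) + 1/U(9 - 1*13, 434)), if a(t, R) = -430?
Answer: -21598220674604147191/45764457953228 ≈ -4.7194e+5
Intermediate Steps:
U(n, A) = -186 + n (U(n, A) = n - 186 = -186 + n)
O = -5433194757/1120291256 (O = 1/115637 - (-93970)*(-1)/19376 = 1/115637 - 1*46985/9688 = 1/115637 - 46985/9688 = -5433194757/1120291256 ≈ -4.8498)
-471567 - (-161725 + O)/(a(-341, 450) + 1/U(9 - 1*13, 434)) = -471567 - (-161725 - 5433194757/1120291256)/(-430 + 1/(-186 + (9 - 1*13))) = -471567 - (-181184536571357)/(1120291256*(-430 + 1/(-186 + (9 - 13)))) = -471567 - (-181184536571357)/(1120291256*(-430 + 1/(-186 - 4))) = -471567 - (-181184536571357)/(1120291256*(-430 + 1/(-190))) = -471567 - (-181184536571357)/(1120291256*(-430 - 1/190)) = -471567 - (-181184536571357)/(1120291256*(-81701/190)) = -471567 - (-181184536571357)*(-190)/(1120291256*81701) = -471567 - 1*17212530974278915/45764457953228 = -471567 - 17212530974278915/45764457953228 = -21598220674604147191/45764457953228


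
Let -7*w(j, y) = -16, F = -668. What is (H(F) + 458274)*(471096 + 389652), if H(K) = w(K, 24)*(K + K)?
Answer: 391829950488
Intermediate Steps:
w(j, y) = 16/7 (w(j, y) = -⅐*(-16) = 16/7)
H(K) = 32*K/7 (H(K) = 16*(K + K)/7 = 16*(2*K)/7 = 32*K/7)
(H(F) + 458274)*(471096 + 389652) = ((32/7)*(-668) + 458274)*(471096 + 389652) = (-21376/7 + 458274)*860748 = (3186542/7)*860748 = 391829950488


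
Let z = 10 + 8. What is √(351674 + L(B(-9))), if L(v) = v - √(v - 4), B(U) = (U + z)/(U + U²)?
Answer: √(5626786 - 4*I*√62)/4 ≈ 593.02 - 0.0016597*I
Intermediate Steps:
z = 18
B(U) = (18 + U)/(U + U²) (B(U) = (U + 18)/(U + U²) = (18 + U)/(U + U²))
L(v) = v - √(-4 + v)
√(351674 + L(B(-9))) = √(351674 + ((18 - 9)/((-9)*(1 - 9)) - √(-4 + (18 - 9)/((-9)*(1 - 9))))) = √(351674 + (-⅑*9/(-8) - √(-4 - ⅑*9/(-8)))) = √(351674 + (-⅑*(-⅛)*9 - √(-4 - ⅑*(-⅛)*9))) = √(351674 + (⅛ - √(-4 + ⅛))) = √(351674 + (⅛ - √(-31/8))) = √(351674 + (⅛ - I*√62/4)) = √(2813393/8 - I*√62/4)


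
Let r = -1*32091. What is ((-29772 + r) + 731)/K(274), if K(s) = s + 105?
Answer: -61132/379 ≈ -161.30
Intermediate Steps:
K(s) = 105 + s
r = -32091
((-29772 + r) + 731)/K(274) = ((-29772 - 32091) + 731)/(105 + 274) = (-61863 + 731)/379 = -61132*1/379 = -61132/379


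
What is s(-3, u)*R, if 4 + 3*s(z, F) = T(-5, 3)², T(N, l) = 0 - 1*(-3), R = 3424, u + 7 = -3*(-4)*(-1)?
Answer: 17120/3 ≈ 5706.7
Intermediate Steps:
u = -19 (u = -7 - 3*(-4)*(-1) = -7 + 12*(-1) = -7 - 12 = -19)
T(N, l) = 3 (T(N, l) = 0 + 3 = 3)
s(z, F) = 5/3 (s(z, F) = -4/3 + (⅓)*3² = -4/3 + (⅓)*9 = -4/3 + 3 = 5/3)
s(-3, u)*R = (5/3)*3424 = 17120/3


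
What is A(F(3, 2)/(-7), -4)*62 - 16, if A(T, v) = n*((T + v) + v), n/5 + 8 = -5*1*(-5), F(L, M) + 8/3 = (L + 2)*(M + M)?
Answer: -1159736/21 ≈ -55226.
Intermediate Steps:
F(L, M) = -8/3 + 2*M*(2 + L) (F(L, M) = -8/3 + (L + 2)*(M + M) = -8/3 + (2 + L)*(2*M) = -8/3 + 2*M*(2 + L))
n = 85 (n = -40 + 5*(-5*1*(-5)) = -40 + 5*(-5*(-5)) = -40 + 5*25 = -40 + 125 = 85)
A(T, v) = 85*T + 170*v (A(T, v) = 85*((T + v) + v) = 85*(T + 2*v) = 85*T + 170*v)
A(F(3, 2)/(-7), -4)*62 - 16 = (85*((-8/3 + 4*2 + 2*3*2)/(-7)) + 170*(-4))*62 - 16 = (85*((-8/3 + 8 + 12)*(-1/7)) - 680)*62 - 16 = (85*((52/3)*(-1/7)) - 680)*62 - 16 = (85*(-52/21) - 680)*62 - 16 = (-4420/21 - 680)*62 - 16 = -18700/21*62 - 16 = -1159400/21 - 16 = -1159736/21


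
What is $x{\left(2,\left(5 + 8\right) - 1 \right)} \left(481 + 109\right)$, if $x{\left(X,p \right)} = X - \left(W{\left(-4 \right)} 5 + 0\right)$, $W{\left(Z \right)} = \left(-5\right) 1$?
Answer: $15930$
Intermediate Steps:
$W{\left(Z \right)} = -5$
$x{\left(X,p \right)} = 25 + X$ ($x{\left(X,p \right)} = X - \left(\left(-5\right) 5 + 0\right) = X - \left(-25 + 0\right) = X - -25 = X + 25 = 25 + X$)
$x{\left(2,\left(5 + 8\right) - 1 \right)} \left(481 + 109\right) = \left(25 + 2\right) \left(481 + 109\right) = 27 \cdot 590 = 15930$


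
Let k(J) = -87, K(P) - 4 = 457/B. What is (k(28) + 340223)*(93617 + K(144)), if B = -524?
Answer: 4171508431198/131 ≈ 3.1844e+10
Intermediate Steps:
K(P) = 1639/524 (K(P) = 4 + 457/(-524) = 4 + 457*(-1/524) = 4 - 457/524 = 1639/524)
(k(28) + 340223)*(93617 + K(144)) = (-87 + 340223)*(93617 + 1639/524) = 340136*(49056947/524) = 4171508431198/131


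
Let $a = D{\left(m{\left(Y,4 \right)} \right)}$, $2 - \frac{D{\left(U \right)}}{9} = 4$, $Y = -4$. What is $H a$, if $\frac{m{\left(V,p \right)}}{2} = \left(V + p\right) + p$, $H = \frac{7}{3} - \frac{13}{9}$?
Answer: $-16$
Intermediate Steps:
$H = \frac{8}{9}$ ($H = 7 \cdot \frac{1}{3} - \frac{13}{9} = \frac{7}{3} - \frac{13}{9} = \frac{8}{9} \approx 0.88889$)
$m{\left(V,p \right)} = 2 V + 4 p$ ($m{\left(V,p \right)} = 2 \left(\left(V + p\right) + p\right) = 2 \left(V + 2 p\right) = 2 V + 4 p$)
$D{\left(U \right)} = -18$ ($D{\left(U \right)} = 18 - 36 = -18$)
$a = -18$
$H a = \frac{8}{9} \left(-18\right) = -16$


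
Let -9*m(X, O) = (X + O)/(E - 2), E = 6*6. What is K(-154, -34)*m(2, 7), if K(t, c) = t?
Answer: 77/17 ≈ 4.5294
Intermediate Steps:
E = 36
m(X, O) = -O/306 - X/306 (m(X, O) = -(X + O)/(9*(36 - 2)) = -(O + X)/(9*34) = -(O/34 + X/34)/9 = -O/306 - X/306)
K(-154, -34)*m(2, 7) = -154*(-1/306*7 - 1/306*2) = -154*(-7/306 - 1/153) = -154*(-1/34) = 77/17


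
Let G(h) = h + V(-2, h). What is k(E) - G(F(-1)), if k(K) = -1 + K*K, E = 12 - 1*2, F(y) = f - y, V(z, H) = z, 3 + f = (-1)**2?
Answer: 102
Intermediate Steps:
f = -2 (f = -3 + (-1)**2 = -3 + 1 = -2)
F(y) = -2 - y
E = 10 (E = 12 - 2 = 10)
k(K) = -1 + K**2
G(h) = -2 + h (G(h) = h - 2 = -2 + h)
k(E) - G(F(-1)) = (-1 + 10**2) - (-2 + (-2 - 1*(-1))) = (-1 + 100) - (-2 + (-2 + 1)) = 99 - (-2 - 1) = 99 - 1*(-3) = 99 + 3 = 102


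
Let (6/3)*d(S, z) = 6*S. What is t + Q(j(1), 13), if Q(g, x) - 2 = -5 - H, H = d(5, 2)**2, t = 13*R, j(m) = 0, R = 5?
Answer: -163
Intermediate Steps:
d(S, z) = 3*S (d(S, z) = (6*S)/2 = 3*S)
t = 65 (t = 13*5 = 65)
H = 225 (H = (3*5)**2 = 15**2 = 225)
Q(g, x) = -228 (Q(g, x) = 2 + (-5 - 1*225) = 2 + (-5 - 225) = 2 - 230 = -228)
t + Q(j(1), 13) = 65 - 228 = -163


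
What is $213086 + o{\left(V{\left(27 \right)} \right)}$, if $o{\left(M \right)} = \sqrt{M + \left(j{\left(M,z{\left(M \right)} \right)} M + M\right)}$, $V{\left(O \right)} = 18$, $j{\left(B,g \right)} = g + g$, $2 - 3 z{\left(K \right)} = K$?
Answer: $213086 + 2 i \sqrt{39} \approx 2.1309 \cdot 10^{5} + 12.49 i$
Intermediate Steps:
$z{\left(K \right)} = \frac{2}{3} - \frac{K}{3}$
$j{\left(B,g \right)} = 2 g$
$o{\left(M \right)} = \sqrt{2 M + M \left(\frac{4}{3} - \frac{2 M}{3}\right)}$ ($o{\left(M \right)} = \sqrt{M + \left(2 \left(\frac{2}{3} - \frac{M}{3}\right) M + M\right)} = \sqrt{M + \left(\left(\frac{4}{3} - \frac{2 M}{3}\right) M + M\right)} = \sqrt{M + \left(M \left(\frac{4}{3} - \frac{2 M}{3}\right) + M\right)} = \sqrt{M + \left(M + M \left(\frac{4}{3} - \frac{2 M}{3}\right)\right)} = \sqrt{2 M + M \left(\frac{4}{3} - \frac{2 M}{3}\right)}$)
$213086 + o{\left(V{\left(27 \right)} \right)} = 213086 + \frac{\sqrt{6} \sqrt{18 \left(5 - 18\right)}}{3} = 213086 + \frac{\sqrt{6} \sqrt{18 \left(-13\right)}}{3} = 213086 + \frac{\sqrt{6} \sqrt{-234}}{3} = 213086 + \frac{\sqrt{6} \cdot 3 i \sqrt{26}}{3} = 213086 + 2 i \sqrt{39}$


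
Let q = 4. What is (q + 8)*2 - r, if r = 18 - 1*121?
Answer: 127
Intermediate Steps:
r = -103 (r = 18 - 121 = -103)
(q + 8)*2 - r = (4 + 8)*2 - 1*(-103) = 12*2 + 103 = 24 + 103 = 127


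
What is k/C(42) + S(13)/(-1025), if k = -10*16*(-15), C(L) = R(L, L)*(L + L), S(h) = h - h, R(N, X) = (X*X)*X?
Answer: 25/64827 ≈ 0.00038564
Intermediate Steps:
R(N, X) = X³ (R(N, X) = X²*X = X³)
S(h) = 0
C(L) = 2*L⁴ (C(L) = L³*(L + L) = L³*(2*L) = 2*L⁴)
k = 2400 (k = -160*(-15) = 2400)
k/C(42) + S(13)/(-1025) = 2400/((2*42⁴)) + 0/(-1025) = 2400/((2*3111696)) + 0*(-1/1025) = 2400/6223392 + 0 = 2400*(1/6223392) + 0 = 25/64827 + 0 = 25/64827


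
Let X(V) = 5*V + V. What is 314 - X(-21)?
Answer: 440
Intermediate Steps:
X(V) = 6*V
314 - X(-21) = 314 - 6*(-21) = 314 - 1*(-126) = 314 + 126 = 440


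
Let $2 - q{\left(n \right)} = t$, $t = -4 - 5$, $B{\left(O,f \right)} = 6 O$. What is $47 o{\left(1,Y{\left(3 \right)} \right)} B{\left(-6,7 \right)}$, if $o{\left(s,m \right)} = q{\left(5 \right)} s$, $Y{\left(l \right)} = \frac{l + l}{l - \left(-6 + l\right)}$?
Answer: $-18612$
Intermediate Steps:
$t = -9$
$q{\left(n \right)} = 11$ ($q{\left(n \right)} = 2 - -9 = 2 + 9 = 11$)
$Y{\left(l \right)} = \frac{l}{3}$ ($Y{\left(l \right)} = \frac{2 l}{6} = 2 l \frac{1}{6} = \frac{l}{3}$)
$o{\left(s,m \right)} = 11 s$
$47 o{\left(1,Y{\left(3 \right)} \right)} B{\left(-6,7 \right)} = 47 \cdot 11 \cdot 1 \cdot 6 \left(-6\right) = 47 \cdot 11 \left(-36\right) = 517 \left(-36\right) = -18612$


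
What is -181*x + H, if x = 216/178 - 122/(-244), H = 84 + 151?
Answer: -13375/178 ≈ -75.140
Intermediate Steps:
H = 235
x = 305/178 (x = 216*(1/178) - 122*(-1/244) = 108/89 + 1/2 = 305/178 ≈ 1.7135)
-181*x + H = -181*305/178 + 235 = -55205/178 + 235 = -13375/178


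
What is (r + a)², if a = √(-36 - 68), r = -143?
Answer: 20345 - 572*I*√26 ≈ 20345.0 - 2916.6*I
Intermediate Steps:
a = 2*I*√26 (a = √(-104) = 2*I*√26 ≈ 10.198*I)
(r + a)² = (-143 + 2*I*√26)²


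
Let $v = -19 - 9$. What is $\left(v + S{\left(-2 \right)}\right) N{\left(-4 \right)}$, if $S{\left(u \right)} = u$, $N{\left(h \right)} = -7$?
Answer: $210$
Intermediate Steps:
$v = -28$ ($v = -19 - 9 = -28$)
$\left(v + S{\left(-2 \right)}\right) N{\left(-4 \right)} = \left(-28 - 2\right) \left(-7\right) = \left(-30\right) \left(-7\right) = 210$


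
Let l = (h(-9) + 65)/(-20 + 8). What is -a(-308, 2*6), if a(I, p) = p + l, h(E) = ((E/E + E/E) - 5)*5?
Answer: -47/6 ≈ -7.8333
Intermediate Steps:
h(E) = -15 (h(E) = ((1 + 1) - 5)*5 = (2 - 5)*5 = -3*5 = -15)
l = -25/6 (l = (-15 + 65)/(-20 + 8) = 50/(-12) = 50*(-1/12) = -25/6 ≈ -4.1667)
a(I, p) = -25/6 + p (a(I, p) = p - 25/6 = -25/6 + p)
-a(-308, 2*6) = -(-25/6 + 2*6) = -(-25/6 + 12) = -1*47/6 = -47/6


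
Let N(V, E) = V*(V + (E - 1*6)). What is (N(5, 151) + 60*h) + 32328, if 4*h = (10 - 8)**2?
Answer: 33138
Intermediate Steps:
h = 1 (h = (10 - 8)**2/4 = (1/4)*2**2 = (1/4)*4 = 1)
N(V, E) = V*(-6 + E + V) (N(V, E) = V*(V + (E - 6)) = V*(V + (-6 + E)) = V*(-6 + E + V))
(N(5, 151) + 60*h) + 32328 = (5*(-6 + 151 + 5) + 60*1) + 32328 = (5*150 + 60) + 32328 = (750 + 60) + 32328 = 810 + 32328 = 33138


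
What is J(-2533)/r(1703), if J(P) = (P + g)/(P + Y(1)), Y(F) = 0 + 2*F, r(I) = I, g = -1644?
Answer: 4177/4310293 ≈ 0.00096908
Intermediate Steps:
Y(F) = 2*F
J(P) = (-1644 + P)/(2 + P) (J(P) = (P - 1644)/(P + 2*1) = (-1644 + P)/(P + 2) = (-1644 + P)/(2 + P))
J(-2533)/r(1703) = ((-1644 - 2533)/(2 - 2533))/1703 = (-4177/(-2531))*(1/1703) = -1/2531*(-4177)*(1/1703) = (4177/2531)*(1/1703) = 4177/4310293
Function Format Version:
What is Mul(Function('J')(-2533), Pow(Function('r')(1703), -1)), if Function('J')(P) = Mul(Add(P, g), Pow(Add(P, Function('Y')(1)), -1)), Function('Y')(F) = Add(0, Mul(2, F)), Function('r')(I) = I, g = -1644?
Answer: Rational(4177, 4310293) ≈ 0.00096908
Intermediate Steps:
Function('Y')(F) = Mul(2, F)
Function('J')(P) = Mul(Pow(Add(2, P), -1), Add(-1644, P)) (Function('J')(P) = Mul(Add(P, -1644), Pow(Add(P, Mul(2, 1)), -1)) = Mul(Add(-1644, P), Pow(Add(P, 2), -1)) = Mul(Add(-1644, P), Pow(Add(2, P), -1)) = Mul(Pow(Add(2, P), -1), Add(-1644, P)))
Mul(Function('J')(-2533), Pow(Function('r')(1703), -1)) = Mul(Mul(Pow(Add(2, -2533), -1), Add(-1644, -2533)), Pow(1703, -1)) = Mul(Mul(Pow(-2531, -1), -4177), Rational(1, 1703)) = Mul(Mul(Rational(-1, 2531), -4177), Rational(1, 1703)) = Mul(Rational(4177, 2531), Rational(1, 1703)) = Rational(4177, 4310293)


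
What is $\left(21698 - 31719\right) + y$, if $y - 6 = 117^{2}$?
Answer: $3674$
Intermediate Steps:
$y = 13695$ ($y = 6 + 117^{2} = 6 + 13689 = 13695$)
$\left(21698 - 31719\right) + y = \left(21698 - 31719\right) + 13695 = -10021 + 13695 = 3674$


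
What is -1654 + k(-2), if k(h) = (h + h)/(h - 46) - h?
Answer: -19823/12 ≈ -1651.9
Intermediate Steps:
k(h) = -h + 2*h/(-46 + h) (k(h) = (2*h)/(-46 + h) - h = 2*h/(-46 + h) - h = -h + 2*h/(-46 + h))
-1654 + k(-2) = -1654 - 2*(48 - 1*(-2))/(-46 - 2) = -1654 - 2*(48 + 2)/(-48) = -1654 - 2*(-1/48)*50 = -1654 + 25/12 = -19823/12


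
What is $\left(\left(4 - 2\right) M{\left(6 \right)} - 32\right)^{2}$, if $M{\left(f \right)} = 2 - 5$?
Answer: $1444$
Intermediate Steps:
$M{\left(f \right)} = -3$
$\left(\left(4 - 2\right) M{\left(6 \right)} - 32\right)^{2} = \left(\left(4 - 2\right) \left(-3\right) - 32\right)^{2} = \left(2 \left(-3\right) - 32\right)^{2} = \left(-6 - 32\right)^{2} = \left(-38\right)^{2} = 1444$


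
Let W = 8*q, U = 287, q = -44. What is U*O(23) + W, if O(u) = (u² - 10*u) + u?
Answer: 92062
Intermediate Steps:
O(u) = u² - 9*u
W = -352 (W = 8*(-44) = -352)
U*O(23) + W = 287*(23*(-9 + 23)) - 352 = 287*(23*14) - 352 = 287*322 - 352 = 92414 - 352 = 92062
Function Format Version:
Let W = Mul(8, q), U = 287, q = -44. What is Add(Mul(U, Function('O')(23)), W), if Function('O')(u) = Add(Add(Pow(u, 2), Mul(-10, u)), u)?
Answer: 92062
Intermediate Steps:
Function('O')(u) = Add(Pow(u, 2), Mul(-9, u))
W = -352 (W = Mul(8, -44) = -352)
Add(Mul(U, Function('O')(23)), W) = Add(Mul(287, Mul(23, Add(-9, 23))), -352) = Add(Mul(287, Mul(23, 14)), -352) = Add(Mul(287, 322), -352) = Add(92414, -352) = 92062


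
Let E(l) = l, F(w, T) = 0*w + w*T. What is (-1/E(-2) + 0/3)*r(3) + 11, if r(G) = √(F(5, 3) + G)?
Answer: 11 + 3*√2/2 ≈ 13.121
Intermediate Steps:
F(w, T) = T*w (F(w, T) = 0 + T*w = T*w)
r(G) = √(15 + G) (r(G) = √(3*5 + G) = √(15 + G))
(-1/E(-2) + 0/3)*r(3) + 11 = (-1/(-2) + 0/3)*√(15 + 3) + 11 = (-1*(-½) + 0*(⅓))*√18 + 11 = (½ + 0)*(3*√2) + 11 = (3*√2)/2 + 11 = 3*√2/2 + 11 = 11 + 3*√2/2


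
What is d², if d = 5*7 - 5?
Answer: 900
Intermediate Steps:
d = 30 (d = 35 - 5 = 30)
d² = 30² = 900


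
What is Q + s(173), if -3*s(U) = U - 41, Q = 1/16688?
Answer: -734271/16688 ≈ -44.000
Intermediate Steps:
Q = 1/16688 ≈ 5.9923e-5
s(U) = 41/3 - U/3 (s(U) = -(U - 41)/3 = -(-41 + U)/3 = 41/3 - U/3)
Q + s(173) = 1/16688 + (41/3 - ⅓*173) = 1/16688 + (41/3 - 173/3) = 1/16688 - 44 = -734271/16688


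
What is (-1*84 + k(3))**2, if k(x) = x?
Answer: 6561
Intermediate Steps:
(-1*84 + k(3))**2 = (-1*84 + 3)**2 = (-84 + 3)**2 = (-81)**2 = 6561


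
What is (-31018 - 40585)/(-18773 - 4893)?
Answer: 71603/23666 ≈ 3.0256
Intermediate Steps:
(-31018 - 40585)/(-18773 - 4893) = -71603/(-23666) = -71603*(-1/23666) = 71603/23666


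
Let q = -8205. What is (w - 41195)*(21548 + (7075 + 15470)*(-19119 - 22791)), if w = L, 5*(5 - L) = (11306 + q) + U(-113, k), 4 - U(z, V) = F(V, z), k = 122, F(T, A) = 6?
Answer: 197517732148698/5 ≈ 3.9504e+13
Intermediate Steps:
U(z, V) = -2 (U(z, V) = 4 - 1*6 = 4 - 6 = -2)
L = -3074/5 (L = 5 - ((11306 - 8205) - 2)/5 = 5 - (3101 - 2)/5 = 5 - ⅕*3099 = 5 - 3099/5 = -3074/5 ≈ -614.80)
w = -3074/5 ≈ -614.80
(w - 41195)*(21548 + (7075 + 15470)*(-19119 - 22791)) = (-3074/5 - 41195)*(21548 + (7075 + 15470)*(-19119 - 22791)) = -209049*(21548 + 22545*(-41910))/5 = -209049*(21548 - 944860950)/5 = -209049/5*(-944839402) = 197517732148698/5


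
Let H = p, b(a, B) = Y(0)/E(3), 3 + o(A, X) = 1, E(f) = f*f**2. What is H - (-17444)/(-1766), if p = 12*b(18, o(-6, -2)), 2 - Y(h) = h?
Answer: -71434/7947 ≈ -8.9888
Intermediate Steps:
Y(h) = 2 - h
E(f) = f**3
o(A, X) = -2 (o(A, X) = -3 + 1 = -2)
b(a, B) = 2/27 (b(a, B) = (2 - 1*0)/(3**3) = (2 + 0)/27 = 2*(1/27) = 2/27)
p = 8/9 (p = 12*(2/27) = 8/9 ≈ 0.88889)
H = 8/9 ≈ 0.88889
H - (-17444)/(-1766) = 8/9 - (-17444)/(-1766) = 8/9 - (-17444)*(-1)/1766 = 8/9 - 1*8722/883 = 8/9 - 8722/883 = -71434/7947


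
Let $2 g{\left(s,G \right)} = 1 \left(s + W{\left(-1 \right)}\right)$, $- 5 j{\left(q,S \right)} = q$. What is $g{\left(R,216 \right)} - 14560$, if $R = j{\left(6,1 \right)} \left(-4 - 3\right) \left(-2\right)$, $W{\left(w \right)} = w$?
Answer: $- \frac{145689}{10} \approx -14569.0$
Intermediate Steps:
$j{\left(q,S \right)} = - \frac{q}{5}$
$R = - \frac{84}{5}$ ($R = \left(- \frac{1}{5}\right) 6 \left(-4 - 3\right) \left(-2\right) = - \frac{6 \left(\left(-7\right) \left(-2\right)\right)}{5} = \left(- \frac{6}{5}\right) 14 = - \frac{84}{5} \approx -16.8$)
$g{\left(s,G \right)} = - \frac{1}{2} + \frac{s}{2}$ ($g{\left(s,G \right)} = \frac{1 \left(s - 1\right)}{2} = \frac{1 \left(-1 + s\right)}{2} = \frac{-1 + s}{2} = - \frac{1}{2} + \frac{s}{2}$)
$g{\left(R,216 \right)} - 14560 = \left(- \frac{1}{2} + \frac{1}{2} \left(- \frac{84}{5}\right)\right) - 14560 = \left(- \frac{1}{2} - \frac{42}{5}\right) - 14560 = - \frac{89}{10} - 14560 = - \frac{145689}{10}$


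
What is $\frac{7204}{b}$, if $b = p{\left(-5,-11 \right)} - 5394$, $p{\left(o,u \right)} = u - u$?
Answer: $- \frac{3602}{2697} \approx -1.3356$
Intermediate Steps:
$p{\left(o,u \right)} = 0$
$b = -5394$ ($b = 0 - 5394 = -5394$)
$\frac{7204}{b} = \frac{7204}{-5394} = 7204 \left(- \frac{1}{5394}\right) = - \frac{3602}{2697}$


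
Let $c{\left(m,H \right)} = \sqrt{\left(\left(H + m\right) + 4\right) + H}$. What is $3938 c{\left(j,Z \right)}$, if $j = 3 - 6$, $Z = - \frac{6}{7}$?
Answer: $\frac{3938 i \sqrt{35}}{7} \approx 3328.2 i$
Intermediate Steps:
$Z = - \frac{6}{7}$ ($Z = \left(-6\right) \frac{1}{7} = - \frac{6}{7} \approx -0.85714$)
$j = -3$ ($j = 3 - 6 = -3$)
$c{\left(m,H \right)} = \sqrt{4 + m + 2 H}$ ($c{\left(m,H \right)} = \sqrt{\left(4 + H + m\right) + H} = \sqrt{4 + m + 2 H}$)
$3938 c{\left(j,Z \right)} = 3938 \sqrt{4 - 3 + 2 \left(- \frac{6}{7}\right)} = 3938 \sqrt{4 - 3 - \frac{12}{7}} = 3938 \sqrt{- \frac{5}{7}} = 3938 \frac{i \sqrt{35}}{7} = \frac{3938 i \sqrt{35}}{7}$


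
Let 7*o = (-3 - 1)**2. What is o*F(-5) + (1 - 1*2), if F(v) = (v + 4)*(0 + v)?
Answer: 73/7 ≈ 10.429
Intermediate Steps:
F(v) = v*(4 + v) (F(v) = (4 + v)*v = v*(4 + v))
o = 16/7 (o = (-3 - 1)**2/7 = (1/7)*(-4)**2 = (1/7)*16 = 16/7 ≈ 2.2857)
o*F(-5) + (1 - 1*2) = 16*(-5*(4 - 5))/7 + (1 - 1*2) = 16*(-5*(-1))/7 + (1 - 2) = (16/7)*5 - 1 = 80/7 - 1 = 73/7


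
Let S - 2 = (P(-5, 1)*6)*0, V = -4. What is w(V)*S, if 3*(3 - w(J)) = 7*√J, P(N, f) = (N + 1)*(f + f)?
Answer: 6 - 28*I/3 ≈ 6.0 - 9.3333*I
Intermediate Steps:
P(N, f) = 2*f*(1 + N) (P(N, f) = (1 + N)*(2*f) = 2*f*(1 + N))
w(J) = 3 - 7*√J/3
S = 2 (S = 2 + ((2*1*(1 - 5))*6)*0 = 2 + ((2*1*(-4))*6)*0 = 2 - 8*6*0 = 2 - 48*0 = 2 + 0 = 2)
w(V)*S = (3 - 14*I/3)*2 = 6 - 28*I/3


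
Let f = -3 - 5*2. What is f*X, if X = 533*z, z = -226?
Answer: 1565954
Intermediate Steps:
X = -120458 (X = 533*(-226) = -120458)
f = -13 (f = -3 - 10 = -13)
f*X = -13*(-120458) = 1565954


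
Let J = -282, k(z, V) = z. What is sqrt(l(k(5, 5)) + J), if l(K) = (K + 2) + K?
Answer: 3*I*sqrt(30) ≈ 16.432*I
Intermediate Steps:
l(K) = 2 + 2*K (l(K) = (2 + K) + K = 2 + 2*K)
sqrt(l(k(5, 5)) + J) = sqrt((2 + 2*5) - 282) = sqrt((2 + 10) - 282) = sqrt(12 - 282) = sqrt(-270) = 3*I*sqrt(30)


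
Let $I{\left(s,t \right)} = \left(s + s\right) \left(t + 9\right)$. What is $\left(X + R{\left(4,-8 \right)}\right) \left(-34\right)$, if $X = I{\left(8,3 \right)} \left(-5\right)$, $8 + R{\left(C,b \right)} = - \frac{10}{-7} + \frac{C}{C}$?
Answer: $\frac{229806}{7} \approx 32829.0$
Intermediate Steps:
$R{\left(C,b \right)} = - \frac{39}{7}$ ($R{\left(C,b \right)} = -8 + \left(- \frac{10}{-7} + \frac{C}{C}\right) = -8 + \left(\left(-10\right) \left(- \frac{1}{7}\right) + 1\right) = -8 + \left(\frac{10}{7} + 1\right) = -8 + \frac{17}{7} = - \frac{39}{7}$)
$I{\left(s,t \right)} = 2 s \left(9 + t\right)$
$X = -960$ ($X = 2 \cdot 8 \left(9 + 3\right) \left(-5\right) = 2 \cdot 8 \cdot 12 \left(-5\right) = 192 \left(-5\right) = -960$)
$\left(X + R{\left(4,-8 \right)}\right) \left(-34\right) = \left(-960 - \frac{39}{7}\right) \left(-34\right) = \left(- \frac{6759}{7}\right) \left(-34\right) = \frac{229806}{7}$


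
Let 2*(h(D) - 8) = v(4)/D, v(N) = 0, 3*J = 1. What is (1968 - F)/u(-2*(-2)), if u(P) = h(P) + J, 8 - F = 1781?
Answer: 11223/25 ≈ 448.92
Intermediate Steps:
F = -1773 (F = 8 - 1*1781 = 8 - 1781 = -1773)
J = 1/3 (J = (1/3)*1 = 1/3 ≈ 0.33333)
h(D) = 8 (h(D) = 8 + (0/D)/2 = 8 + (1/2)*0 = 8 + 0 = 8)
u(P) = 25/3 (u(P) = 8 + 1/3 = 25/3)
(1968 - F)/u(-2*(-2)) = (1968 - 1*(-1773))/(25/3) = (1968 + 1773)*(3/25) = 3741*(3/25) = 11223/25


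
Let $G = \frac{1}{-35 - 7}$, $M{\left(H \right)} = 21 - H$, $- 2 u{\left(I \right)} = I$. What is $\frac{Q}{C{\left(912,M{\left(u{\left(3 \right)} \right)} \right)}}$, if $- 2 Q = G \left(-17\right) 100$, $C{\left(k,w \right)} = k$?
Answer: $- \frac{425}{19152} \approx -0.022191$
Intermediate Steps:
$u{\left(I \right)} = - \frac{I}{2}$
$G = - \frac{1}{42}$ ($G = \frac{1}{-42} = - \frac{1}{42} \approx -0.02381$)
$Q = - \frac{425}{21}$ ($Q = - \frac{\left(- \frac{1}{42}\right) \left(-17\right) 100}{2} = - \frac{\frac{17}{42} \cdot 100}{2} = \left(- \frac{1}{2}\right) \frac{850}{21} = - \frac{425}{21} \approx -20.238$)
$\frac{Q}{C{\left(912,M{\left(u{\left(3 \right)} \right)} \right)}} = - \frac{425}{21 \cdot 912} = \left(- \frac{425}{21}\right) \frac{1}{912} = - \frac{425}{19152}$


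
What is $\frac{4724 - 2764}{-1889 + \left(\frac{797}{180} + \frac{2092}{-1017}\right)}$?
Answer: $- \frac{39866400}{38374039} \approx -1.0389$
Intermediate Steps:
$\frac{4724 - 2764}{-1889 + \left(\frac{797}{180} + \frac{2092}{-1017}\right)} = \frac{1960}{-1889 + \left(797 \cdot \frac{1}{180} + 2092 \left(- \frac{1}{1017}\right)\right)} = \frac{1960}{-1889 + \left(\frac{797}{180} - \frac{2092}{1017}\right)} = \frac{1960}{-1889 + \frac{48221}{20340}} = \frac{1960}{- \frac{38374039}{20340}} = 1960 \left(- \frac{20340}{38374039}\right) = - \frac{39866400}{38374039}$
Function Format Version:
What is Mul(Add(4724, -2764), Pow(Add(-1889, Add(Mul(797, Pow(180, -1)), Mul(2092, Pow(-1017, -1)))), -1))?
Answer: Rational(-39866400, 38374039) ≈ -1.0389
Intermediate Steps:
Mul(Add(4724, -2764), Pow(Add(-1889, Add(Mul(797, Pow(180, -1)), Mul(2092, Pow(-1017, -1)))), -1)) = Mul(1960, Pow(Add(-1889, Add(Mul(797, Rational(1, 180)), Mul(2092, Rational(-1, 1017)))), -1)) = Mul(1960, Pow(Add(-1889, Add(Rational(797, 180), Rational(-2092, 1017))), -1)) = Mul(1960, Pow(Add(-1889, Rational(48221, 20340)), -1)) = Mul(1960, Pow(Rational(-38374039, 20340), -1)) = Mul(1960, Rational(-20340, 38374039)) = Rational(-39866400, 38374039)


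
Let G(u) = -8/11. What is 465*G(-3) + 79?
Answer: -2851/11 ≈ -259.18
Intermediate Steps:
G(u) = -8/11 (G(u) = -8*1/11 = -8/11)
465*G(-3) + 79 = 465*(-8/11) + 79 = -3720/11 + 79 = -2851/11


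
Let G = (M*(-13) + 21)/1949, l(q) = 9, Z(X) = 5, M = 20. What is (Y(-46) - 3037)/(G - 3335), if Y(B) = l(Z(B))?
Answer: 2950786/3250077 ≈ 0.90791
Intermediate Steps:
Y(B) = 9
G = -239/1949 (G = (20*(-13) + 21)/1949 = (-260 + 21)*(1/1949) = -239*1/1949 = -239/1949 ≈ -0.12263)
(Y(-46) - 3037)/(G - 3335) = (9 - 3037)/(-239/1949 - 3335) = -3028/(-6500154/1949) = -3028*(-1949/6500154) = 2950786/3250077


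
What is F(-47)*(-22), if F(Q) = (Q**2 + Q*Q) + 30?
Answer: -97856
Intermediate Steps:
F(Q) = 30 + 2*Q**2 (F(Q) = (Q**2 + Q**2) + 30 = 2*Q**2 + 30 = 30 + 2*Q**2)
F(-47)*(-22) = (30 + 2*(-47)**2)*(-22) = (30 + 2*2209)*(-22) = (30 + 4418)*(-22) = 4448*(-22) = -97856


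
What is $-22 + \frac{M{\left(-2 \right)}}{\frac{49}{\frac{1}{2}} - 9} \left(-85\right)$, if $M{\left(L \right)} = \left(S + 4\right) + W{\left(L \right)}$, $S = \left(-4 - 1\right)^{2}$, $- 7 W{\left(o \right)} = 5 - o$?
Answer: $- \frac{4338}{89} \approx -48.742$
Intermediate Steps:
$W{\left(o \right)} = - \frac{5}{7} + \frac{o}{7}$ ($W{\left(o \right)} = - \frac{5 - o}{7} = - \frac{5}{7} + \frac{o}{7}$)
$S = 25$ ($S = \left(-5\right)^{2} = 25$)
$M{\left(L \right)} = \frac{198}{7} + \frac{L}{7}$ ($M{\left(L \right)} = \left(25 + 4\right) + \left(- \frac{5}{7} + \frac{L}{7}\right) = 29 + \left(- \frac{5}{7} + \frac{L}{7}\right) = \frac{198}{7} + \frac{L}{7}$)
$-22 + \frac{M{\left(-2 \right)}}{\frac{49}{\frac{1}{2}} - 9} \left(-85\right) = -22 + \frac{\frac{198}{7} + \frac{1}{7} \left(-2\right)}{\frac{49}{\frac{1}{2}} - 9} \left(-85\right) = -22 + \frac{\frac{198}{7} - \frac{2}{7}}{49 \frac{1}{\frac{1}{2}} - 9} \left(-85\right) = -22 + \frac{28}{49 \cdot 2 - 9} \left(-85\right) = -22 + \frac{28}{98 - 9} \left(-85\right) = -22 + \frac{28}{89} \left(-85\right) = -22 - \frac{2380}{89} = - \frac{4338}{89}$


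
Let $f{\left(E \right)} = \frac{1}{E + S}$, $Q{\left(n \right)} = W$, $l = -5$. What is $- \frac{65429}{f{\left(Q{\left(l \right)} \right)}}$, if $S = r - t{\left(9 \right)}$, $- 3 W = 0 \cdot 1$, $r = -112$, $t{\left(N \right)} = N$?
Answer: $7916909$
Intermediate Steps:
$W = 0$ ($W = - \frac{0 \cdot 1}{3} = \left(- \frac{1}{3}\right) 0 = 0$)
$S = -121$ ($S = -112 - 9 = -121$)
$Q{\left(n \right)} = 0$
$f{\left(E \right)} = \frac{1}{-121 + E}$ ($f{\left(E \right)} = \frac{1}{E - 121} = \frac{1}{-121 + E}$)
$- \frac{65429}{f{\left(Q{\left(l \right)} \right)}} = - \frac{65429}{\frac{1}{-121 + 0}} = - \frac{65429}{\frac{1}{-121}} = - \frac{65429}{- \frac{1}{121}} = \left(-65429\right) \left(-121\right) = 7916909$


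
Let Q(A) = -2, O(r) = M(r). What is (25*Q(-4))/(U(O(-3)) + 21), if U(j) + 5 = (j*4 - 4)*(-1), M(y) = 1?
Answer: -25/8 ≈ -3.1250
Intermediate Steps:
O(r) = 1
U(j) = -1 - 4*j (U(j) = -5 + (j*4 - 4)*(-1) = -5 + (4*j - 4)*(-1) = -5 + (-4 + 4*j)*(-1) = -5 + (4 - 4*j) = -1 - 4*j)
(25*Q(-4))/(U(O(-3)) + 21) = (25*(-2))/((-1 - 4*1) + 21) = -50/((-1 - 4) + 21) = -50/(-5 + 21) = -50/16 = -50*1/16 = -25/8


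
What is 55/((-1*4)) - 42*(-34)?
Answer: 5657/4 ≈ 1414.3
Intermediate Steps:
55/((-1*4)) - 42*(-34) = 55/(-4) + 1428 = 55*(-¼) + 1428 = -55/4 + 1428 = 5657/4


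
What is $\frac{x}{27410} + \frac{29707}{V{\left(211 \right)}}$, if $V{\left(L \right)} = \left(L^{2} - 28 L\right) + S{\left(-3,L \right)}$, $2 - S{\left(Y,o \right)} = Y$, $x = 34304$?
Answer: $\frac{1069510371}{529259690} \approx 2.0208$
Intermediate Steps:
$S{\left(Y,o \right)} = 2 - Y$
$V{\left(L \right)} = 5 + L^{2} - 28 L$ ($V{\left(L \right)} = \left(L^{2} - 28 L\right) + \left(2 - -3\right) = \left(L^{2} - 28 L\right) + \left(2 + 3\right) = \left(L^{2} - 28 L\right) + 5 = 5 + L^{2} - 28 L$)
$\frac{x}{27410} + \frac{29707}{V{\left(211 \right)}} = \frac{34304}{27410} + \frac{29707}{5 + 211^{2} - 5908} = 34304 \cdot \frac{1}{27410} + \frac{29707}{5 + 44521 - 5908} = \frac{17152}{13705} + \frac{29707}{38618} = \frac{1069510371}{529259690}$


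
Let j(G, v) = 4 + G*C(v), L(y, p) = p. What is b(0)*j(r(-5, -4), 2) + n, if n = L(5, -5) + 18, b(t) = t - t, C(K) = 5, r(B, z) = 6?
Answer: 13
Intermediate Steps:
b(t) = 0
j(G, v) = 4 + 5*G (j(G, v) = 4 + G*5 = 4 + 5*G)
n = 13 (n = -5 + 18 = 13)
b(0)*j(r(-5, -4), 2) + n = 0*(4 + 5*6) + 13 = 0*(4 + 30) + 13 = 0*34 + 13 = 0 + 13 = 13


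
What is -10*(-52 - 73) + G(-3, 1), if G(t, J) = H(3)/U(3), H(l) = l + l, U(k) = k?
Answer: 1252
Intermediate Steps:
H(l) = 2*l
G(t, J) = 2 (G(t, J) = (2*3)/3 = 6*(⅓) = 2)
-10*(-52 - 73) + G(-3, 1) = -10*(-52 - 73) + 2 = -10*(-125) + 2 = 1250 + 2 = 1252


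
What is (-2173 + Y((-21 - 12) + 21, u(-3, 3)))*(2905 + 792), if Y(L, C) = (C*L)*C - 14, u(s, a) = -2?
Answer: -8262795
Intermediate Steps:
Y(L, C) = -14 + L*C² (Y(L, C) = L*C² - 14 = -14 + L*C²)
(-2173 + Y((-21 - 12) + 21, u(-3, 3)))*(2905 + 792) = (-2173 + (-14 + ((-21 - 12) + 21)*(-2)²))*(2905 + 792) = (-2173 + (-14 + (-33 + 21)*4))*3697 = (-2173 + (-14 - 12*4))*3697 = (-2173 + (-14 - 48))*3697 = (-2173 - 62)*3697 = -2235*3697 = -8262795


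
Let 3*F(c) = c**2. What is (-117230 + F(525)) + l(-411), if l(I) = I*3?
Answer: -26588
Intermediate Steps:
l(I) = 3*I
F(c) = c**2/3
(-117230 + F(525)) + l(-411) = (-117230 + (1/3)*525**2) + 3*(-411) = (-117230 + (1/3)*275625) - 1233 = (-117230 + 91875) - 1233 = -25355 - 1233 = -26588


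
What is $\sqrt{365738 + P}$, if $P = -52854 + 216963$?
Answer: $\sqrt{529847} \approx 727.91$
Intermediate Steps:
$P = 164109$
$\sqrt{365738 + P} = \sqrt{365738 + 164109} = \sqrt{529847}$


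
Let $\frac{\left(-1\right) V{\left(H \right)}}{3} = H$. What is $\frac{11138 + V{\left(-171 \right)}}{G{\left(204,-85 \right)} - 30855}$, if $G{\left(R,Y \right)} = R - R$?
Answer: $- \frac{11651}{30855} \approx -0.3776$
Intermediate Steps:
$V{\left(H \right)} = - 3 H$
$G{\left(R,Y \right)} = 0$
$\frac{11138 + V{\left(-171 \right)}}{G{\left(204,-85 \right)} - 30855} = \frac{11138 - -513}{0 - 30855} = \frac{11138 + 513}{-30855} = 11651 \left(- \frac{1}{30855}\right) = - \frac{11651}{30855}$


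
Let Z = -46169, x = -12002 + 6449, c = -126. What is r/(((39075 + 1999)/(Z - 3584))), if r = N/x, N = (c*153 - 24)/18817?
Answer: -14550491/65028108489 ≈ -0.00022376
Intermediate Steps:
x = -5553
N = -19302/18817 (N = (-126*153 - 24)/18817 = (-19278 - 24)*(1/18817) = -19302*1/18817 = -19302/18817 ≈ -1.0258)
r = 6434/34830267 (r = -19302/18817/(-5553) = -19302/18817*(-1/5553) = 6434/34830267 ≈ 0.00018472)
r/(((39075 + 1999)/(Z - 3584))) = 6434/(34830267*(((39075 + 1999)/(-46169 - 3584)))) = 6434/(34830267*((41074/(-49753)))) = 6434/(34830267*((41074*(-1/49753)))) = 6434/(34830267*(-3734/4523)) = (6434/34830267)*(-4523/3734) = -14550491/65028108489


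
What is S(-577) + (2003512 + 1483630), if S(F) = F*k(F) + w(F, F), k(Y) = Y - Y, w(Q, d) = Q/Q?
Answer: 3487143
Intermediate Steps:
w(Q, d) = 1
k(Y) = 0
S(F) = 1 (S(F) = F*0 + 1 = 0 + 1 = 1)
S(-577) + (2003512 + 1483630) = 1 + (2003512 + 1483630) = 1 + 3487142 = 3487143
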